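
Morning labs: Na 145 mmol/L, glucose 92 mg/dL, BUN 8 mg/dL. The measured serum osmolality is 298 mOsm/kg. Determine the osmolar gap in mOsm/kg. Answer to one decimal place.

Calculated osmolality = 2·Na + glucose/18 + BUN/2.8
= 2·145 + 92/18 + 8/2.8
= 290 + 5.11 + 2.86
= 297.97 mOsm/kg ≈ 298.0 mOsm/kg
Osmolar gap = measured − calculated = 298 − 298.0 = 0.0 mOsm/kg

0.0 mOsm/kg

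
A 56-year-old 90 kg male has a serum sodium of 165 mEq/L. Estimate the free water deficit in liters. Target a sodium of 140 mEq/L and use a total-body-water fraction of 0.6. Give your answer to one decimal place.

TBW = 0.6 · 90 = 54 L
Free water deficit = TBW · (Na/140 − 1)
= 54 · (165/140 − 1)
= 54 · 0.1786
= 9.64 L

9.6 L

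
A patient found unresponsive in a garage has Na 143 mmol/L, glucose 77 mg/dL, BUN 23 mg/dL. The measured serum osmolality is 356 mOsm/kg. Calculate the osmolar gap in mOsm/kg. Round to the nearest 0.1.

Calculated osmolality = 2·Na + glucose/18 + BUN/2.8
= 2·143 + 77/18 + 23/2.8
= 286 + 4.28 + 8.21
= 298.49 mOsm/kg ≈ 298.5 mOsm/kg
Osmolar gap = measured − calculated = 356 − 298.5 = 57.5 mOsm/kg

57.5 mOsm/kg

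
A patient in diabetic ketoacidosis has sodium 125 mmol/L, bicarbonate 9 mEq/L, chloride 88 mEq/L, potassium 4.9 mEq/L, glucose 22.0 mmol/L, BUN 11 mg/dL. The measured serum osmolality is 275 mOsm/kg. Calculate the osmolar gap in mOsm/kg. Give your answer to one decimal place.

-0.9 mOsm/kg

Calculated osmolality = 2·Na + glucose + BUN/2.8
= 2·125 + 22 + 11/2.8
= 250 + 22 + 3.93
= 275.93 mOsm/kg ≈ 275.9 mOsm/kg
Osmolar gap = measured − calculated = 275 − 275.9 = -0.9 mOsm/kg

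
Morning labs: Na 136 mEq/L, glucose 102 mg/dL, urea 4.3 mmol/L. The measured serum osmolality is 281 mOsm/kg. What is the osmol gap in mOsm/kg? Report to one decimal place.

Calculated osmolality = 2·Na + glucose/18 + urea
= 2·136 + 102/18 + 4.3
= 272 + 5.67 + 4.30
= 281.97 mOsm/kg ≈ 282.0 mOsm/kg
Osmolar gap = measured − calculated = 281 − 282.0 = -1.0 mOsm/kg

-1.0 mOsm/kg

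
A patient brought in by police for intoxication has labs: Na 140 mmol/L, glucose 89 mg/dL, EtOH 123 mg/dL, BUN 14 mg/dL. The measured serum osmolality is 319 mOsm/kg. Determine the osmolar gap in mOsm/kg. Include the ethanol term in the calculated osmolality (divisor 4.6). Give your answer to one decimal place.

Calculated osmolality = 2·Na + glucose/18 + BUN/2.8 + ethanol/4.6
= 2·140 + 89/18 + 14/2.8 + 123/4.6
= 280 + 4.94 + 5 + 26.74
= 316.68 mOsm/kg ≈ 316.7 mOsm/kg
Osmolar gap = measured − calculated = 319 − 316.7 = 2.3 mOsm/kg

2.3 mOsm/kg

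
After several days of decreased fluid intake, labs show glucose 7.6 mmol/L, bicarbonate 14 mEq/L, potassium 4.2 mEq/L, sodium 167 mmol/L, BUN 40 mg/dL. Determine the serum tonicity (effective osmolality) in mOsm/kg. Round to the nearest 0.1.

341.6 mOsm/kg

Effective osmolality excludes urea (freely permeant across cell membranes):
2·Na + glucose
= 2·167 + 7.6
= 334 + 7.6
= 341.6 mOsm/kg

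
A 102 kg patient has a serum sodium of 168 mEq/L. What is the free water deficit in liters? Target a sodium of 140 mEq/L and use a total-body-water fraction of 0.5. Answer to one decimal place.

10.2 L

TBW = 0.5 · 102 = 51 L
Free water deficit = TBW · (Na/140 − 1)
= 51 · (168/140 − 1)
= 51 · 0.2
= 10.2 L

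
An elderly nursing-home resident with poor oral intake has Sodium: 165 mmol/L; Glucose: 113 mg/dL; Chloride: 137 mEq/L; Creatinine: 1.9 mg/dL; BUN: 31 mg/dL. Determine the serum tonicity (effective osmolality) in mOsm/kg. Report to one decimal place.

Effective osmolality excludes urea (freely permeant across cell membranes):
2·Na + glucose/18
= 2·165 + 113/18
= 330 + 6.28
= 336.28 mOsm/kg

336.3 mOsm/kg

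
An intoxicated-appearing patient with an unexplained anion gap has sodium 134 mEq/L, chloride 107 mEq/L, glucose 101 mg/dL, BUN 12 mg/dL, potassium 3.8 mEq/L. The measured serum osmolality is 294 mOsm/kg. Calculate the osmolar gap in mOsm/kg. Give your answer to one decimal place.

Calculated osmolality = 2·Na + glucose/18 + BUN/2.8
= 2·134 + 101/18 + 12/2.8
= 268 + 5.61 + 4.29
= 277.9 mOsm/kg ≈ 277.9 mOsm/kg
Osmolar gap = measured − calculated = 294 − 277.9 = 16.1 mOsm/kg

16.1 mOsm/kg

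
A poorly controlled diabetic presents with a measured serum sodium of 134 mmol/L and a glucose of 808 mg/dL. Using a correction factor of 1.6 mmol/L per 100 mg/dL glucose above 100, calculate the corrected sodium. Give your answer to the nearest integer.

145 mmol/L

Corrected Na = measured Na + 1.6 · (glucose − 100)/100
= 134 + 1.6 · (808 − 100)/100
= 134 + 11.3
= 145.3 mmol/L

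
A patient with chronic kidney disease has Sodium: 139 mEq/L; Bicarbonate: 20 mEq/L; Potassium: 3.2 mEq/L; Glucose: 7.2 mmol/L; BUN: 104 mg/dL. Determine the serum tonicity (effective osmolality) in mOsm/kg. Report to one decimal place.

285.2 mOsm/kg

Effective osmolality excludes urea (freely permeant across cell membranes):
2·Na + glucose
= 2·139 + 7.2
= 278 + 7.2
= 285.2 mOsm/kg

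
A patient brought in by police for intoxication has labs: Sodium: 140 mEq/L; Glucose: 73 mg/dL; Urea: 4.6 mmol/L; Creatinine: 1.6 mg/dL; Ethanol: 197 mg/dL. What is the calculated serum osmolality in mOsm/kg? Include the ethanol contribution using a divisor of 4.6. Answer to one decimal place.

Calculated osmolality = 2·Na + glucose/18 + urea + ethanol/4.6
= 2·140 + 73/18 + 4.6 + 197/4.6
= 280 + 4.06 + 4.60 + 42.83
= 331.49 mOsm/kg

331.5 mOsm/kg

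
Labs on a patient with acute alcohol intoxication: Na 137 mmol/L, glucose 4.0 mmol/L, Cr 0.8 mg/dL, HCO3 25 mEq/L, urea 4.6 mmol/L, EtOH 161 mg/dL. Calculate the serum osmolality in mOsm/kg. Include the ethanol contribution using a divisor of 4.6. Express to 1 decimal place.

317.6 mOsm/kg

Calculated osmolality = 2·Na + glucose + urea + ethanol/4.6
= 2·137 + 4 + 4.6 + 161/4.6
= 274 + 4 + 4.60 + 35
= 317.6 mOsm/kg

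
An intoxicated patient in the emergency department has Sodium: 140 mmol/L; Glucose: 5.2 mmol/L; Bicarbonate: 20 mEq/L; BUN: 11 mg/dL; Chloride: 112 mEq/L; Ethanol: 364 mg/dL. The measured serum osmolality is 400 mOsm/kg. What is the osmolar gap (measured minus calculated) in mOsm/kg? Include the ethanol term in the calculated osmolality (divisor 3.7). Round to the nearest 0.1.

Calculated osmolality = 2·Na + glucose + BUN/2.8 + ethanol/3.7
= 2·140 + 5.2 + 11/2.8 + 364/3.7
= 280 + 5.20 + 3.93 + 98.38
= 387.51 mOsm/kg ≈ 387.5 mOsm/kg
Osmolar gap = measured − calculated = 400 − 387.5 = 12.5 mOsm/kg

12.5 mOsm/kg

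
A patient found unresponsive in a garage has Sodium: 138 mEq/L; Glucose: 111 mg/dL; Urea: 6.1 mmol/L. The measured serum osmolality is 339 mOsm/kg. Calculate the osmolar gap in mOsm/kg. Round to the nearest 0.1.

50.7 mOsm/kg

Calculated osmolality = 2·Na + glucose/18 + urea
= 2·138 + 111/18 + 6.1
= 276 + 6.17 + 6.10
= 288.27 mOsm/kg ≈ 288.3 mOsm/kg
Osmolar gap = measured − calculated = 339 − 288.3 = 50.7 mOsm/kg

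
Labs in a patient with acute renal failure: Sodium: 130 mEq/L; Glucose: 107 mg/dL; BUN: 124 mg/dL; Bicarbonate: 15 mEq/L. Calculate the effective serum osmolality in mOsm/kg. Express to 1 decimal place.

265.9 mOsm/kg

Effective osmolality excludes urea (freely permeant across cell membranes):
2·Na + glucose/18
= 2·130 + 107/18
= 260 + 5.94
= 265.94 mOsm/kg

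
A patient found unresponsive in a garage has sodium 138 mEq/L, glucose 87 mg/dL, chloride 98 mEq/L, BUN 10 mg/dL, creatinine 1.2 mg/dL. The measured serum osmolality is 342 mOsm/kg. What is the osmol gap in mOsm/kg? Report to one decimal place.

57.6 mOsm/kg

Calculated osmolality = 2·Na + glucose/18 + BUN/2.8
= 2·138 + 87/18 + 10/2.8
= 276 + 4.83 + 3.57
= 284.4 mOsm/kg ≈ 284.4 mOsm/kg
Osmolar gap = measured − calculated = 342 − 284.4 = 57.6 mOsm/kg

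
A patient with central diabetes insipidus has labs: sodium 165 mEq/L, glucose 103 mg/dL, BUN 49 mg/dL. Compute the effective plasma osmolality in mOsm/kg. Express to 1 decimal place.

Effective osmolality excludes urea (freely permeant across cell membranes):
2·Na + glucose/18
= 2·165 + 103/18
= 330 + 5.72
= 335.72 mOsm/kg

335.7 mOsm/kg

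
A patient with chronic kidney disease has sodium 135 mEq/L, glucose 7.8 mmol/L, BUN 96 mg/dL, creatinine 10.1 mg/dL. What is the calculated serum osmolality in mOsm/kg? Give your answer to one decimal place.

312.1 mOsm/kg

Calculated osmolality = 2·Na + glucose + BUN/2.8
= 2·135 + 7.8 + 96/2.8
= 270 + 7.80 + 34.29
= 312.09 mOsm/kg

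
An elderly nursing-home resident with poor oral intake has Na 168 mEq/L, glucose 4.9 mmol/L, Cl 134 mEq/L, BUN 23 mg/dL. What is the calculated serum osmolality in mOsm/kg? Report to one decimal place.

349.1 mOsm/kg

Calculated osmolality = 2·Na + glucose + BUN/2.8
= 2·168 + 4.9 + 23/2.8
= 336 + 4.90 + 8.21
= 349.11 mOsm/kg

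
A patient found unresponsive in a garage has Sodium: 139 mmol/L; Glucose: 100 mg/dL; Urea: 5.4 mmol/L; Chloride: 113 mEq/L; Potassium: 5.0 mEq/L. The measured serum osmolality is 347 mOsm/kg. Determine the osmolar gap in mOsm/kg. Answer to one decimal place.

Calculated osmolality = 2·Na + glucose/18 + urea
= 2·139 + 100/18 + 5.4
= 278 + 5.56 + 5.40
= 288.96 mOsm/kg ≈ 289.0 mOsm/kg
Osmolar gap = measured − calculated = 347 − 289.0 = 58.0 mOsm/kg

58.0 mOsm/kg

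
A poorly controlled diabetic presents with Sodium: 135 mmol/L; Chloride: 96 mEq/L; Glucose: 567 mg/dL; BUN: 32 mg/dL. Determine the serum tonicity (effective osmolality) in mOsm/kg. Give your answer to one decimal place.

301.5 mOsm/kg

Effective osmolality excludes urea (freely permeant across cell membranes):
2·Na + glucose/18
= 2·135 + 567/18
= 270 + 31.5
= 301.5 mOsm/kg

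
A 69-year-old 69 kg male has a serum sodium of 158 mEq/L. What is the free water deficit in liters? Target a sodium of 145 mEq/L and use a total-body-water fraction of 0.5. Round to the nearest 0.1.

TBW = 0.5 · 69 = 34.5 L
Free water deficit = TBW · (Na/145 − 1)
= 34.5 · (158/145 − 1)
= 34.5 · 0.0897
= 3.09 L

3.1 L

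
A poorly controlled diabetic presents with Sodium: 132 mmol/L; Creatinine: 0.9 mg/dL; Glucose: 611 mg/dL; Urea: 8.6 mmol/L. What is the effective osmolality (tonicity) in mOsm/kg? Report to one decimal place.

Effective osmolality excludes urea (freely permeant across cell membranes):
2·Na + glucose/18
= 2·132 + 611/18
= 264 + 33.94
= 297.94 mOsm/kg

297.9 mOsm/kg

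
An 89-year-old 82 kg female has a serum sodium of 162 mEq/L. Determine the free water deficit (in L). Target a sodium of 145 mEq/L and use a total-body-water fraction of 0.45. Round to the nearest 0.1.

TBW = 0.45 · 82 = 36.9 L
Free water deficit = TBW · (Na/145 − 1)
= 36.9 · (162/145 − 1)
= 36.9 · 0.1172
= 4.32 L

4.3 L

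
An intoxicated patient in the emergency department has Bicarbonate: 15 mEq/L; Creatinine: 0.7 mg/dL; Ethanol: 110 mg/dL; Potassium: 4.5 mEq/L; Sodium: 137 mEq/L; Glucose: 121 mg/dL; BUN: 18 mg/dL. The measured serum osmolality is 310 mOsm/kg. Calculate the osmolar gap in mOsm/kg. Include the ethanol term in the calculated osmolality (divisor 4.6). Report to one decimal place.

-1.1 mOsm/kg

Calculated osmolality = 2·Na + glucose/18 + BUN/2.8 + ethanol/4.6
= 2·137 + 121/18 + 18/2.8 + 110/4.6
= 274 + 6.72 + 6.43 + 23.91
= 311.06 mOsm/kg ≈ 311.1 mOsm/kg
Osmolar gap = measured − calculated = 310 − 311.1 = -1.1 mOsm/kg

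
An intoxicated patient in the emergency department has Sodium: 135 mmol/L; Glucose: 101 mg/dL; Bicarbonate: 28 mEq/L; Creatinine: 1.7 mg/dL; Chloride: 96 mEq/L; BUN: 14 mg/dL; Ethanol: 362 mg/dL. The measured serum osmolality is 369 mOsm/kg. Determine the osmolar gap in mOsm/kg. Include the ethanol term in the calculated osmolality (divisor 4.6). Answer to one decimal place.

9.7 mOsm/kg

Calculated osmolality = 2·Na + glucose/18 + BUN/2.8 + ethanol/4.6
= 2·135 + 101/18 + 14/2.8 + 362/4.6
= 270 + 5.61 + 5 + 78.70
= 359.31 mOsm/kg ≈ 359.3 mOsm/kg
Osmolar gap = measured − calculated = 369 − 359.3 = 9.7 mOsm/kg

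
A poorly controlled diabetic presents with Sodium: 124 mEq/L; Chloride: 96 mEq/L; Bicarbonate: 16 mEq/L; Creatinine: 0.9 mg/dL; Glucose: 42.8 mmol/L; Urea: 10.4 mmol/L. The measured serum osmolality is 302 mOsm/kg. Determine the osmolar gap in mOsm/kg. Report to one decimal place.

Calculated osmolality = 2·Na + glucose + urea
= 2·124 + 42.8 + 10.4
= 248 + 42.80 + 10.40
= 301.2 mOsm/kg ≈ 301.2 mOsm/kg
Osmolar gap = measured − calculated = 302 − 301.2 = 0.8 mOsm/kg

0.8 mOsm/kg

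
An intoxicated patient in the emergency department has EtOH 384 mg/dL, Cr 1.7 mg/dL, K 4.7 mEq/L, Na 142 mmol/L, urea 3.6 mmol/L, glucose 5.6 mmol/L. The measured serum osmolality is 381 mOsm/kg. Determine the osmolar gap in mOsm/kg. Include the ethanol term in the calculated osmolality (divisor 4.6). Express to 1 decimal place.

Calculated osmolality = 2·Na + glucose + urea + ethanol/4.6
= 2·142 + 5.6 + 3.6 + 384/4.6
= 284 + 5.60 + 3.60 + 83.48
= 376.68 mOsm/kg ≈ 376.7 mOsm/kg
Osmolar gap = measured − calculated = 381 − 376.7 = 4.3 mOsm/kg

4.3 mOsm/kg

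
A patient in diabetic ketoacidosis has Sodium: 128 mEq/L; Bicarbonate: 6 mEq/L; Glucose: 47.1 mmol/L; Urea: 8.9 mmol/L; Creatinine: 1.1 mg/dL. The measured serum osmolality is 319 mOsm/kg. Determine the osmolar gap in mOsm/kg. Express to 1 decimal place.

Calculated osmolality = 2·Na + glucose + urea
= 2·128 + 47.1 + 8.9
= 256 + 47.10 + 8.90
= 312 mOsm/kg ≈ 312.0 mOsm/kg
Osmolar gap = measured − calculated = 319 − 312.0 = 7.0 mOsm/kg

7.0 mOsm/kg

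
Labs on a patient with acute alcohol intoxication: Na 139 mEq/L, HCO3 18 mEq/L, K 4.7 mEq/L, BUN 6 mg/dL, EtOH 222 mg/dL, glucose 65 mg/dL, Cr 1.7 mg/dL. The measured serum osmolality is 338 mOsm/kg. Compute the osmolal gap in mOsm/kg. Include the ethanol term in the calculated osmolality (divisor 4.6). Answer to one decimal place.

Calculated osmolality = 2·Na + glucose/18 + BUN/2.8 + ethanol/4.6
= 2·139 + 65/18 + 6/2.8 + 222/4.6
= 278 + 3.61 + 2.14 + 48.26
= 332.01 mOsm/kg ≈ 332.0 mOsm/kg
Osmolar gap = measured − calculated = 338 − 332.0 = 6.0 mOsm/kg

6.0 mOsm/kg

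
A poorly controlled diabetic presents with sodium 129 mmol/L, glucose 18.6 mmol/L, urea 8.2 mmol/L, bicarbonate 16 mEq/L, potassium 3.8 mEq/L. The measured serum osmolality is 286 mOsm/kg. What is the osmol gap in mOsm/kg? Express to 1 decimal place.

1.2 mOsm/kg

Calculated osmolality = 2·Na + glucose + urea
= 2·129 + 18.6 + 8.2
= 258 + 18.60 + 8.20
= 284.8 mOsm/kg ≈ 284.8 mOsm/kg
Osmolar gap = measured − calculated = 286 − 284.8 = 1.2 mOsm/kg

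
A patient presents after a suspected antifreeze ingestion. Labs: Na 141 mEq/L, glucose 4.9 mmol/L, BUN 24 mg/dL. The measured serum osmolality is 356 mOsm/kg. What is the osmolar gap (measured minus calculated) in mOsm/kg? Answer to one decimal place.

Calculated osmolality = 2·Na + glucose + BUN/2.8
= 2·141 + 4.9 + 24/2.8
= 282 + 4.90 + 8.57
= 295.47 mOsm/kg ≈ 295.5 mOsm/kg
Osmolar gap = measured − calculated = 356 − 295.5 = 60.5 mOsm/kg

60.5 mOsm/kg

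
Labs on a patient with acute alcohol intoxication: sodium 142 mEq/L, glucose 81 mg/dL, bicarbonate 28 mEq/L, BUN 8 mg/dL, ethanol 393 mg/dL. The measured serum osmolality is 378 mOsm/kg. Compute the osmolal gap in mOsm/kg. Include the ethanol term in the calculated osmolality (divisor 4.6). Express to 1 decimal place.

Calculated osmolality = 2·Na + glucose/18 + BUN/2.8 + ethanol/4.6
= 2·142 + 81/18 + 8/2.8 + 393/4.6
= 284 + 4.50 + 2.86 + 85.43
= 376.79 mOsm/kg ≈ 376.8 mOsm/kg
Osmolar gap = measured − calculated = 378 − 376.8 = 1.2 mOsm/kg

1.2 mOsm/kg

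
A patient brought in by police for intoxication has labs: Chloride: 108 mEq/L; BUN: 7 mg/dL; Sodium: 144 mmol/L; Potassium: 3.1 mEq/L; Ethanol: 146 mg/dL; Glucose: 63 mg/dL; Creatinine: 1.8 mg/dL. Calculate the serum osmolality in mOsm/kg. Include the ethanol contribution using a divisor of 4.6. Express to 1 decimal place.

325.7 mOsm/kg

Calculated osmolality = 2·Na + glucose/18 + BUN/2.8 + ethanol/4.6
= 2·144 + 63/18 + 7/2.8 + 146/4.6
= 288 + 3.50 + 2.50 + 31.74
= 325.74 mOsm/kg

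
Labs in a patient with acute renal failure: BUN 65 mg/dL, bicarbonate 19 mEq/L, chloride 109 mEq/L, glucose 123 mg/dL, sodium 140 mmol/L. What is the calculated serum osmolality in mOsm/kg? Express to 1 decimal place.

310.0 mOsm/kg

Calculated osmolality = 2·Na + glucose/18 + BUN/2.8
= 2·140 + 123/18 + 65/2.8
= 280 + 6.83 + 23.21
= 310.04 mOsm/kg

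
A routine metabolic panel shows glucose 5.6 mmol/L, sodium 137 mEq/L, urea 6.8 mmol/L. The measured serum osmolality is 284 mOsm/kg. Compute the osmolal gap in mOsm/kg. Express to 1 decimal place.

-2.4 mOsm/kg

Calculated osmolality = 2·Na + glucose + urea
= 2·137 + 5.6 + 6.8
= 274 + 5.60 + 6.80
= 286.4 mOsm/kg ≈ 286.4 mOsm/kg
Osmolar gap = measured − calculated = 284 − 286.4 = -2.4 mOsm/kg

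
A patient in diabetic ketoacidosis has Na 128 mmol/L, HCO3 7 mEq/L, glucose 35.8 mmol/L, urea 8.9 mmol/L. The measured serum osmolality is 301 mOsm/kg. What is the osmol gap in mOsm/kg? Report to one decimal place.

Calculated osmolality = 2·Na + glucose + urea
= 2·128 + 35.8 + 8.9
= 256 + 35.80 + 8.90
= 300.7 mOsm/kg ≈ 300.7 mOsm/kg
Osmolar gap = measured − calculated = 301 − 300.7 = 0.3 mOsm/kg

0.3 mOsm/kg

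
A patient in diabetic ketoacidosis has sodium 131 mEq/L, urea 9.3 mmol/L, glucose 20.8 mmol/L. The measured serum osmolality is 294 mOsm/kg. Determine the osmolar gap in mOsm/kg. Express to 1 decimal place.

Calculated osmolality = 2·Na + glucose + urea
= 2·131 + 20.8 + 9.3
= 262 + 20.80 + 9.30
= 292.1 mOsm/kg ≈ 292.1 mOsm/kg
Osmolar gap = measured − calculated = 294 − 292.1 = 1.9 mOsm/kg

1.9 mOsm/kg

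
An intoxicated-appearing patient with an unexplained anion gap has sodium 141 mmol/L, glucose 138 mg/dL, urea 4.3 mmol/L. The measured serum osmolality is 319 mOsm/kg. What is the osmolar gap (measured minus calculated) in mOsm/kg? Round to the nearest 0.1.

25.0 mOsm/kg

Calculated osmolality = 2·Na + glucose/18 + urea
= 2·141 + 138/18 + 4.3
= 282 + 7.67 + 4.30
= 293.97 mOsm/kg ≈ 294.0 mOsm/kg
Osmolar gap = measured − calculated = 319 − 294.0 = 25.0 mOsm/kg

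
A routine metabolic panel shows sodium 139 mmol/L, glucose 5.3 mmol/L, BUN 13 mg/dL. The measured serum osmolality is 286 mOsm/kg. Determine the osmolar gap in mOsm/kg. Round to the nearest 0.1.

Calculated osmolality = 2·Na + glucose + BUN/2.8
= 2·139 + 5.3 + 13/2.8
= 278 + 5.30 + 4.64
= 287.94 mOsm/kg ≈ 287.9 mOsm/kg
Osmolar gap = measured − calculated = 286 − 287.9 = -1.9 mOsm/kg

-1.9 mOsm/kg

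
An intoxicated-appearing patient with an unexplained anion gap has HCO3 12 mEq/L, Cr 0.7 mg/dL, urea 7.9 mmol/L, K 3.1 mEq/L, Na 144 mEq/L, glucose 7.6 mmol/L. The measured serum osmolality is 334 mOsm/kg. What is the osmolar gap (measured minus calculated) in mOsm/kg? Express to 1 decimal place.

Calculated osmolality = 2·Na + glucose + urea
= 2·144 + 7.6 + 7.9
= 288 + 7.60 + 7.90
= 303.5 mOsm/kg ≈ 303.5 mOsm/kg
Osmolar gap = measured − calculated = 334 − 303.5 = 30.5 mOsm/kg

30.5 mOsm/kg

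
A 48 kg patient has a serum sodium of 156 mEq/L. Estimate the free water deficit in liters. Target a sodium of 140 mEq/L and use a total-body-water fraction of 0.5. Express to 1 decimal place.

TBW = 0.5 · 48 = 24 L
Free water deficit = TBW · (Na/140 − 1)
= 24 · (156/140 − 1)
= 24 · 0.1143
= 2.74 L

2.7 L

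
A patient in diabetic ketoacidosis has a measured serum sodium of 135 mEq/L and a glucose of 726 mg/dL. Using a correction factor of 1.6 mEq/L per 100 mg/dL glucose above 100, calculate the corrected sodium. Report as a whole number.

145 mEq/L

Corrected Na = measured Na + 1.6 · (glucose − 100)/100
= 135 + 1.6 · (726 − 100)/100
= 135 + 10
= 145 mEq/L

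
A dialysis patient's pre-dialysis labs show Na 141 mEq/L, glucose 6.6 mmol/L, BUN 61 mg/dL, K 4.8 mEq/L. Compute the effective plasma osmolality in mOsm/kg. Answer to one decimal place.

Effective osmolality excludes urea (freely permeant across cell membranes):
2·Na + glucose
= 2·141 + 6.6
= 282 + 6.6
= 288.6 mOsm/kg

288.6 mOsm/kg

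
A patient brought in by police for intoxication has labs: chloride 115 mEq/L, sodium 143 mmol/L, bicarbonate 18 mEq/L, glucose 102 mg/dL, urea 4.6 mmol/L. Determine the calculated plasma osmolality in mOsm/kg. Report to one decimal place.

Calculated osmolality = 2·Na + glucose/18 + urea
= 2·143 + 102/18 + 4.6
= 286 + 5.67 + 4.60
= 296.27 mOsm/kg

296.3 mOsm/kg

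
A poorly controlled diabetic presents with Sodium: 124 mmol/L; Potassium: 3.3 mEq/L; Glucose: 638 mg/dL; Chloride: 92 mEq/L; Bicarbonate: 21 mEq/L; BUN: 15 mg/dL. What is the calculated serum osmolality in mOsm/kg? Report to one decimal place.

288.8 mOsm/kg

Calculated osmolality = 2·Na + glucose/18 + BUN/2.8
= 2·124 + 638/18 + 15/2.8
= 248 + 35.44 + 5.36
= 288.8 mOsm/kg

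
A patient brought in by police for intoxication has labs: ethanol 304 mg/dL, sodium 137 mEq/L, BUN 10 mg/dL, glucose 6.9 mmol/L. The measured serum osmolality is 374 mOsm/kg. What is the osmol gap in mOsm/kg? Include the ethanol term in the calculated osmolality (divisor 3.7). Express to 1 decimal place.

7.4 mOsm/kg

Calculated osmolality = 2·Na + glucose + BUN/2.8 + ethanol/3.7
= 2·137 + 6.9 + 10/2.8 + 304/3.7
= 274 + 6.90 + 3.57 + 82.16
= 366.63 mOsm/kg ≈ 366.6 mOsm/kg
Osmolar gap = measured − calculated = 374 − 366.6 = 7.4 mOsm/kg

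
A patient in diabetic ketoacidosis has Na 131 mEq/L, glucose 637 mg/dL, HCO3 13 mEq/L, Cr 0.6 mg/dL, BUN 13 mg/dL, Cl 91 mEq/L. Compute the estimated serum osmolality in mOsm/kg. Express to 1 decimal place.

302.0 mOsm/kg

Calculated osmolality = 2·Na + glucose/18 + BUN/2.8
= 2·131 + 637/18 + 13/2.8
= 262 + 35.39 + 4.64
= 302.03 mOsm/kg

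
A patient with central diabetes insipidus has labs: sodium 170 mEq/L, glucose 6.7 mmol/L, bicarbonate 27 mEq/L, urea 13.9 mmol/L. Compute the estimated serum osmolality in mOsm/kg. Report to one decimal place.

Calculated osmolality = 2·Na + glucose + urea
= 2·170 + 6.7 + 13.9
= 340 + 6.70 + 13.90
= 360.6 mOsm/kg

360.6 mOsm/kg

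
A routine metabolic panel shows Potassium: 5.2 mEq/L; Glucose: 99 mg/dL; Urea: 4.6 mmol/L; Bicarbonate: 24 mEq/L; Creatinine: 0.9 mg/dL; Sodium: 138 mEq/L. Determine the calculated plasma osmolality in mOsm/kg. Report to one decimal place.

Calculated osmolality = 2·Na + glucose/18 + urea
= 2·138 + 99/18 + 4.6
= 276 + 5.50 + 4.60
= 286.1 mOsm/kg

286.1 mOsm/kg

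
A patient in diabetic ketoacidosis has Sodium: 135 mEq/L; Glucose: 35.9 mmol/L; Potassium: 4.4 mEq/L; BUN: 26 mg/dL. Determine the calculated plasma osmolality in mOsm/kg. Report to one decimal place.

Calculated osmolality = 2·Na + glucose + BUN/2.8
= 2·135 + 35.9 + 26/2.8
= 270 + 35.90 + 9.29
= 315.19 mOsm/kg

315.2 mOsm/kg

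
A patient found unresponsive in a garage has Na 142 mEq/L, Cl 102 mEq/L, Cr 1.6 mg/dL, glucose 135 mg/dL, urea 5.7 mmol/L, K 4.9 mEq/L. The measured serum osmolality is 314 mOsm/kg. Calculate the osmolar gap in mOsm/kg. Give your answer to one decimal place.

Calculated osmolality = 2·Na + glucose/18 + urea
= 2·142 + 135/18 + 5.7
= 284 + 7.50 + 5.70
= 297.2 mOsm/kg ≈ 297.2 mOsm/kg
Osmolar gap = measured − calculated = 314 − 297.2 = 16.8 mOsm/kg

16.8 mOsm/kg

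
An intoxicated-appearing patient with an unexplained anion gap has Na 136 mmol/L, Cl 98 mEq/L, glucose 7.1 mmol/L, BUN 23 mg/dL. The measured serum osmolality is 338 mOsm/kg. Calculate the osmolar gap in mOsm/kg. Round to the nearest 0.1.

50.7 mOsm/kg

Calculated osmolality = 2·Na + glucose + BUN/2.8
= 2·136 + 7.1 + 23/2.8
= 272 + 7.10 + 8.21
= 287.31 mOsm/kg ≈ 287.3 mOsm/kg
Osmolar gap = measured − calculated = 338 − 287.3 = 50.7 mOsm/kg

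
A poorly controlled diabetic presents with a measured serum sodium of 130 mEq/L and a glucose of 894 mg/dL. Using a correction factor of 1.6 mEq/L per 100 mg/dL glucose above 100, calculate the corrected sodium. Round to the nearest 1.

Corrected Na = measured Na + 1.6 · (glucose − 100)/100
= 130 + 1.6 · (894 − 100)/100
= 130 + 12.7
= 142.7 mEq/L

143 mEq/L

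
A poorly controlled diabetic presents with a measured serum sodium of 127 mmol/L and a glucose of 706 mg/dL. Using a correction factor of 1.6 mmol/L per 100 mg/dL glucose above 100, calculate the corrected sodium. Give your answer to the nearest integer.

137 mmol/L

Corrected Na = measured Na + 1.6 · (glucose − 100)/100
= 127 + 1.6 · (706 − 100)/100
= 127 + 9.7
= 136.7 mmol/L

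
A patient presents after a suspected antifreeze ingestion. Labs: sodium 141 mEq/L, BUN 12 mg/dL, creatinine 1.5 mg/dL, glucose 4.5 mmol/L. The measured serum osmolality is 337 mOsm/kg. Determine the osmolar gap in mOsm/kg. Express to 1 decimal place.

46.2 mOsm/kg

Calculated osmolality = 2·Na + glucose + BUN/2.8
= 2·141 + 4.5 + 12/2.8
= 282 + 4.50 + 4.29
= 290.79 mOsm/kg ≈ 290.8 mOsm/kg
Osmolar gap = measured − calculated = 337 − 290.8 = 46.2 mOsm/kg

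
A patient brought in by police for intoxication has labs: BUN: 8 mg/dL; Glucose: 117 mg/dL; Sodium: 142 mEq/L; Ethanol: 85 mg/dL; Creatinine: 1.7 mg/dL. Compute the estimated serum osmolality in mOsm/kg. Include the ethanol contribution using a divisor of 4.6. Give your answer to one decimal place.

311.8 mOsm/kg

Calculated osmolality = 2·Na + glucose/18 + BUN/2.8 + ethanol/4.6
= 2·142 + 117/18 + 8/2.8 + 85/4.6
= 284 + 6.50 + 2.86 + 18.48
= 311.84 mOsm/kg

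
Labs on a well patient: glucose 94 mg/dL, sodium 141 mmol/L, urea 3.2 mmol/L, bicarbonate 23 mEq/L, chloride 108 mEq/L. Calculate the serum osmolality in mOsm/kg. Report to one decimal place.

290.4 mOsm/kg

Calculated osmolality = 2·Na + glucose/18 + urea
= 2·141 + 94/18 + 3.2
= 282 + 5.22 + 3.20
= 290.42 mOsm/kg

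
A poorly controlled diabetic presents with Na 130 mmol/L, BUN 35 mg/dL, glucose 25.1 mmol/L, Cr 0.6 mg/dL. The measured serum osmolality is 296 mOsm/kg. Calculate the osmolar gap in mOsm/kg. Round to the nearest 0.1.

Calculated osmolality = 2·Na + glucose + BUN/2.8
= 2·130 + 25.1 + 35/2.8
= 260 + 25.10 + 12.50
= 297.6 mOsm/kg ≈ 297.6 mOsm/kg
Osmolar gap = measured − calculated = 296 − 297.6 = -1.6 mOsm/kg

-1.6 mOsm/kg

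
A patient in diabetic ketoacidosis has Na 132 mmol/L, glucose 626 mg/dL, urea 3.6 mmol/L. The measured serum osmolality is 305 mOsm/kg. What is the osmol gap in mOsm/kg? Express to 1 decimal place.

Calculated osmolality = 2·Na + glucose/18 + urea
= 2·132 + 626/18 + 3.6
= 264 + 34.78 + 3.60
= 302.38 mOsm/kg ≈ 302.4 mOsm/kg
Osmolar gap = measured − calculated = 305 − 302.4 = 2.6 mOsm/kg

2.6 mOsm/kg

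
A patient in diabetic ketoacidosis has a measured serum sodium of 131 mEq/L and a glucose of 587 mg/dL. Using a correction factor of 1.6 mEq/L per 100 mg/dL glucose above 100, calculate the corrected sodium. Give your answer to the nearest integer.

139 mEq/L

Corrected Na = measured Na + 1.6 · (glucose − 100)/100
= 131 + 1.6 · (587 − 100)/100
= 131 + 7.8
= 138.8 mEq/L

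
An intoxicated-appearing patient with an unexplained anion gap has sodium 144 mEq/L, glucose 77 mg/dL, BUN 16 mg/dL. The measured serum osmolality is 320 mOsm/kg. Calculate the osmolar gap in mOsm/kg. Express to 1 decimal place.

22.0 mOsm/kg

Calculated osmolality = 2·Na + glucose/18 + BUN/2.8
= 2·144 + 77/18 + 16/2.8
= 288 + 4.28 + 5.71
= 297.99 mOsm/kg ≈ 298.0 mOsm/kg
Osmolar gap = measured − calculated = 320 − 298.0 = 22.0 mOsm/kg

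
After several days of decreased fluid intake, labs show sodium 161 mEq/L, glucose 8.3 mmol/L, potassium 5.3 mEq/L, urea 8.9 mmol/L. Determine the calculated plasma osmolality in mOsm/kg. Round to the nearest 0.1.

339.2 mOsm/kg

Calculated osmolality = 2·Na + glucose + urea
= 2·161 + 8.3 + 8.9
= 322 + 8.30 + 8.90
= 339.2 mOsm/kg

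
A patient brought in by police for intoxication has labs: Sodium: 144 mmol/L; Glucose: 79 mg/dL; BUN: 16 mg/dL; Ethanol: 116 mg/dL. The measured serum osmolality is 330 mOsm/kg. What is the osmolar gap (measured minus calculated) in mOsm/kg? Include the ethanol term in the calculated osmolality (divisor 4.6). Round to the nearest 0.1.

6.7 mOsm/kg

Calculated osmolality = 2·Na + glucose/18 + BUN/2.8 + ethanol/4.6
= 2·144 + 79/18 + 16/2.8 + 116/4.6
= 288 + 4.39 + 5.71 + 25.22
= 323.32 mOsm/kg ≈ 323.3 mOsm/kg
Osmolar gap = measured − calculated = 330 − 323.3 = 6.7 mOsm/kg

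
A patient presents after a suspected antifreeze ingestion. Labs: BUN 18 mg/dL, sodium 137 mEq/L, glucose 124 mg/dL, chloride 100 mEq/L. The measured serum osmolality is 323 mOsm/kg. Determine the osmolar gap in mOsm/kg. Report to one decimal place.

35.7 mOsm/kg

Calculated osmolality = 2·Na + glucose/18 + BUN/2.8
= 2·137 + 124/18 + 18/2.8
= 274 + 6.89 + 6.43
= 287.32 mOsm/kg ≈ 287.3 mOsm/kg
Osmolar gap = measured − calculated = 323 − 287.3 = 35.7 mOsm/kg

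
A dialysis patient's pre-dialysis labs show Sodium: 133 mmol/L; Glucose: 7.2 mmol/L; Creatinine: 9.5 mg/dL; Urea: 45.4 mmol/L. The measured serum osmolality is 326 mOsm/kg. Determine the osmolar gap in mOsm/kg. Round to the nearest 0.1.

Calculated osmolality = 2·Na + glucose + urea
= 2·133 + 7.2 + 45.4
= 266 + 7.20 + 45.40
= 318.6 mOsm/kg ≈ 318.6 mOsm/kg
Osmolar gap = measured − calculated = 326 − 318.6 = 7.4 mOsm/kg

7.4 mOsm/kg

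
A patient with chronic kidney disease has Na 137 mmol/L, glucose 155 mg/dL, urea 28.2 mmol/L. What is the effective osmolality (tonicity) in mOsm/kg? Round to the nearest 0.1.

Effective osmolality excludes urea (freely permeant across cell membranes):
2·Na + glucose/18
= 2·137 + 155/18
= 274 + 8.61
= 282.61 mOsm/kg

282.6 mOsm/kg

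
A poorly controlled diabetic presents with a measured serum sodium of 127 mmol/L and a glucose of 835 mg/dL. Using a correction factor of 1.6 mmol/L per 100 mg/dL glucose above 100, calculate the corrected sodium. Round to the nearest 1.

Corrected Na = measured Na + 1.6 · (glucose − 100)/100
= 127 + 1.6 · (835 − 100)/100
= 127 + 11.8
= 138.8 mmol/L

139 mmol/L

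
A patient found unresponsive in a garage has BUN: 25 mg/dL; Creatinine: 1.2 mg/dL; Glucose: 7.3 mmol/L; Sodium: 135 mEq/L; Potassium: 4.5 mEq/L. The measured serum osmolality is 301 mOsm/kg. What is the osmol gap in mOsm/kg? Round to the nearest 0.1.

14.8 mOsm/kg

Calculated osmolality = 2·Na + glucose + BUN/2.8
= 2·135 + 7.3 + 25/2.8
= 270 + 7.30 + 8.93
= 286.23 mOsm/kg ≈ 286.2 mOsm/kg
Osmolar gap = measured − calculated = 301 − 286.2 = 14.8 mOsm/kg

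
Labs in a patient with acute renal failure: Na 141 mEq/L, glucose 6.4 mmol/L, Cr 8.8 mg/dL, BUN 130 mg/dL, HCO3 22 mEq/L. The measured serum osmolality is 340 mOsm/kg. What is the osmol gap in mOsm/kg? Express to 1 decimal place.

Calculated osmolality = 2·Na + glucose + BUN/2.8
= 2·141 + 6.4 + 130/2.8
= 282 + 6.40 + 46.43
= 334.83 mOsm/kg ≈ 334.8 mOsm/kg
Osmolar gap = measured − calculated = 340 − 334.8 = 5.2 mOsm/kg

5.2 mOsm/kg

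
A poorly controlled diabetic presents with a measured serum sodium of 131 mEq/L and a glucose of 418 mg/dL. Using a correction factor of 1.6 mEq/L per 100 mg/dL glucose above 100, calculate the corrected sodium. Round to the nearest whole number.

Corrected Na = measured Na + 1.6 · (glucose − 100)/100
= 131 + 1.6 · (418 − 100)/100
= 131 + 5.1
= 136.1 mEq/L

136 mEq/L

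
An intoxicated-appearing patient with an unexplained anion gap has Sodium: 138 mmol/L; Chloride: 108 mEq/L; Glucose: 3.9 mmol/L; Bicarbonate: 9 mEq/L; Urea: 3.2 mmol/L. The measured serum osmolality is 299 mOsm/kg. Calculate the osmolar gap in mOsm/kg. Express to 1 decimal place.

15.9 mOsm/kg

Calculated osmolality = 2·Na + glucose + urea
= 2·138 + 3.9 + 3.2
= 276 + 3.90 + 3.20
= 283.1 mOsm/kg ≈ 283.1 mOsm/kg
Osmolar gap = measured − calculated = 299 − 283.1 = 15.9 mOsm/kg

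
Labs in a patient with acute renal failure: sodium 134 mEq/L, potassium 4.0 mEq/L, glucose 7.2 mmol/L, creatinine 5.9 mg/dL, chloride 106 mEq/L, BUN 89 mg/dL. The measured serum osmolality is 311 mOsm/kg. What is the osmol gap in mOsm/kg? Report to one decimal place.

4.0 mOsm/kg

Calculated osmolality = 2·Na + glucose + BUN/2.8
= 2·134 + 7.2 + 89/2.8
= 268 + 7.20 + 31.79
= 306.99 mOsm/kg ≈ 307.0 mOsm/kg
Osmolar gap = measured − calculated = 311 − 307.0 = 4.0 mOsm/kg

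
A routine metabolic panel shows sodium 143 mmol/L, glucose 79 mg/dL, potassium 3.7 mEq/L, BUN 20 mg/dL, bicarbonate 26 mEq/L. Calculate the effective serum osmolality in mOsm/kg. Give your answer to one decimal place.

Effective osmolality excludes urea (freely permeant across cell membranes):
2·Na + glucose/18
= 2·143 + 79/18
= 286 + 4.39
= 290.39 mOsm/kg

290.4 mOsm/kg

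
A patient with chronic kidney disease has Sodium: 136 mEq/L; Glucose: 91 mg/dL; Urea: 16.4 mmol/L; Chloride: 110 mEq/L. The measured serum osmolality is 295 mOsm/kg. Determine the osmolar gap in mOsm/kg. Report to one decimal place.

1.5 mOsm/kg

Calculated osmolality = 2·Na + glucose/18 + urea
= 2·136 + 91/18 + 16.4
= 272 + 5.06 + 16.40
= 293.46 mOsm/kg ≈ 293.5 mOsm/kg
Osmolar gap = measured − calculated = 295 − 293.5 = 1.5 mOsm/kg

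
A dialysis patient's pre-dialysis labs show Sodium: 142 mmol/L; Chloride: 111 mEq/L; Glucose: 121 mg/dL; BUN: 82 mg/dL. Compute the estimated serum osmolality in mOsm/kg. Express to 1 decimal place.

Calculated osmolality = 2·Na + glucose/18 + BUN/2.8
= 2·142 + 121/18 + 82/2.8
= 284 + 6.72 + 29.29
= 320.01 mOsm/kg

320.0 mOsm/kg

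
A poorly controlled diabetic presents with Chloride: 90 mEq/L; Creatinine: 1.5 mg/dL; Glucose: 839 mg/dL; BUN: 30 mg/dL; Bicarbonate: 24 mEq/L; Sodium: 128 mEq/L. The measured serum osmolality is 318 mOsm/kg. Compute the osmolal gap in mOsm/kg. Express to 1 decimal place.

4.7 mOsm/kg

Calculated osmolality = 2·Na + glucose/18 + BUN/2.8
= 2·128 + 839/18 + 30/2.8
= 256 + 46.61 + 10.71
= 313.32 mOsm/kg ≈ 313.3 mOsm/kg
Osmolar gap = measured − calculated = 318 − 313.3 = 4.7 mOsm/kg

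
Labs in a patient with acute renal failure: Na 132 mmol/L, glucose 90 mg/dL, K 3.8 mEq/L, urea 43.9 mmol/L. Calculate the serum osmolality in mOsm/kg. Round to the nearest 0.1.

Calculated osmolality = 2·Na + glucose/18 + urea
= 2·132 + 90/18 + 43.9
= 264 + 5 + 43.90
= 312.9 mOsm/kg

312.9 mOsm/kg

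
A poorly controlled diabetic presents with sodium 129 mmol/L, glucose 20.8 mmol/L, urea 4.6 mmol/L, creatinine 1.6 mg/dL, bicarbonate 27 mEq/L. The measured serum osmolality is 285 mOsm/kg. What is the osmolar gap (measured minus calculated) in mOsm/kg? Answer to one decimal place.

1.6 mOsm/kg

Calculated osmolality = 2·Na + glucose + urea
= 2·129 + 20.8 + 4.6
= 258 + 20.80 + 4.60
= 283.4 mOsm/kg ≈ 283.4 mOsm/kg
Osmolar gap = measured − calculated = 285 − 283.4 = 1.6 mOsm/kg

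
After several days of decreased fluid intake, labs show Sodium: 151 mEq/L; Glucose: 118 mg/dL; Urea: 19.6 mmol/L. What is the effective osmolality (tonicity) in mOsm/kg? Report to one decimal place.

Effective osmolality excludes urea (freely permeant across cell membranes):
2·Na + glucose/18
= 2·151 + 118/18
= 302 + 6.56
= 308.56 mOsm/kg

308.6 mOsm/kg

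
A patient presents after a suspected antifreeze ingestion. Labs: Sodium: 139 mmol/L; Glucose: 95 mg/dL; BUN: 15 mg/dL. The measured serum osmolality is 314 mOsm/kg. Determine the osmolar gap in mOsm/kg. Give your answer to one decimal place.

Calculated osmolality = 2·Na + glucose/18 + BUN/2.8
= 2·139 + 95/18 + 15/2.8
= 278 + 5.28 + 5.36
= 288.64 mOsm/kg ≈ 288.6 mOsm/kg
Osmolar gap = measured − calculated = 314 − 288.6 = 25.4 mOsm/kg

25.4 mOsm/kg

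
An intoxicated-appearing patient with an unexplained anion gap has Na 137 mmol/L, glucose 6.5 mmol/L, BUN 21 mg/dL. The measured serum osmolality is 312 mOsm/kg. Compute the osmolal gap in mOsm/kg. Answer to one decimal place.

24.0 mOsm/kg

Calculated osmolality = 2·Na + glucose + BUN/2.8
= 2·137 + 6.5 + 21/2.8
= 274 + 6.50 + 7.50
= 288 mOsm/kg ≈ 288.0 mOsm/kg
Osmolar gap = measured − calculated = 312 − 288.0 = 24.0 mOsm/kg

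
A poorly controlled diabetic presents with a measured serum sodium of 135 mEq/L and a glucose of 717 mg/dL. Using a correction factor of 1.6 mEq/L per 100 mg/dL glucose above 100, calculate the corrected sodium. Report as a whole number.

Corrected Na = measured Na + 1.6 · (glucose − 100)/100
= 135 + 1.6 · (717 − 100)/100
= 135 + 9.9
= 144.9 mEq/L

145 mEq/L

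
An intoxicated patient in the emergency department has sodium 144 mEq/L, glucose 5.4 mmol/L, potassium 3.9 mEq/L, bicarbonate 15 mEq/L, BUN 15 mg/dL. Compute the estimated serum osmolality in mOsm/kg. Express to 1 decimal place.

298.8 mOsm/kg

Calculated osmolality = 2·Na + glucose + BUN/2.8
= 2·144 + 5.4 + 15/2.8
= 288 + 5.40 + 5.36
= 298.76 mOsm/kg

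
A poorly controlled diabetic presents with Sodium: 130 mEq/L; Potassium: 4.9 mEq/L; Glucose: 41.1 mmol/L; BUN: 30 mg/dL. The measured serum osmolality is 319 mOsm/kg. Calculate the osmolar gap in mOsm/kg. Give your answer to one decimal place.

Calculated osmolality = 2·Na + glucose + BUN/2.8
= 2·130 + 41.1 + 30/2.8
= 260 + 41.10 + 10.71
= 311.81 mOsm/kg ≈ 311.8 mOsm/kg
Osmolar gap = measured − calculated = 319 − 311.8 = 7.2 mOsm/kg

7.2 mOsm/kg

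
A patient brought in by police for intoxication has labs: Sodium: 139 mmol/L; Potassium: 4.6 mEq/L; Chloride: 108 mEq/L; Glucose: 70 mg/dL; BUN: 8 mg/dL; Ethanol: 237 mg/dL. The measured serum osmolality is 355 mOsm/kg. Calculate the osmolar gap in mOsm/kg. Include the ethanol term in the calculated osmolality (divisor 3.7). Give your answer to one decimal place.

Calculated osmolality = 2·Na + glucose/18 + BUN/2.8 + ethanol/3.7
= 2·139 + 70/18 + 8/2.8 + 237/3.7
= 278 + 3.89 + 2.86 + 64.05
= 348.8 mOsm/kg ≈ 348.8 mOsm/kg
Osmolar gap = measured − calculated = 355 − 348.8 = 6.2 mOsm/kg

6.2 mOsm/kg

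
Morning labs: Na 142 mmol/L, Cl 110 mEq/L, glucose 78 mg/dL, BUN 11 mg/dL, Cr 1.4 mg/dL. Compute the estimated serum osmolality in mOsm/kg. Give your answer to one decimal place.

292.3 mOsm/kg

Calculated osmolality = 2·Na + glucose/18 + BUN/2.8
= 2·142 + 78/18 + 11/2.8
= 284 + 4.33 + 3.93
= 292.26 mOsm/kg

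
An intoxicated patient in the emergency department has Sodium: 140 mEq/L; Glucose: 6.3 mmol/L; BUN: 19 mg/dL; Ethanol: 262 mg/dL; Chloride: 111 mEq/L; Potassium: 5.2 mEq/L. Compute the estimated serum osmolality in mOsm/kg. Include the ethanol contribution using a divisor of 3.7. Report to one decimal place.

363.9 mOsm/kg

Calculated osmolality = 2·Na + glucose + BUN/2.8 + ethanol/3.7
= 2·140 + 6.3 + 19/2.8 + 262/3.7
= 280 + 6.30 + 6.79 + 70.81
= 363.9 mOsm/kg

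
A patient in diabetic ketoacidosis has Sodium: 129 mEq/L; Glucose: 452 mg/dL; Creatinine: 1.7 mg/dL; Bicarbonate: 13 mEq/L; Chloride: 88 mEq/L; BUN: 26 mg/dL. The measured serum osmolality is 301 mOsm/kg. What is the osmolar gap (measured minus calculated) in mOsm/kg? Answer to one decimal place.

8.6 mOsm/kg

Calculated osmolality = 2·Na + glucose/18 + BUN/2.8
= 2·129 + 452/18 + 26/2.8
= 258 + 25.11 + 9.29
= 292.4 mOsm/kg ≈ 292.4 mOsm/kg
Osmolar gap = measured − calculated = 301 − 292.4 = 8.6 mOsm/kg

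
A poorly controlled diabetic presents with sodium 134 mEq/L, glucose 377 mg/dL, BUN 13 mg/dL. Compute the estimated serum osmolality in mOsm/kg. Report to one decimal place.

Calculated osmolality = 2·Na + glucose/18 + BUN/2.8
= 2·134 + 377/18 + 13/2.8
= 268 + 20.94 + 4.64
= 293.58 mOsm/kg

293.6 mOsm/kg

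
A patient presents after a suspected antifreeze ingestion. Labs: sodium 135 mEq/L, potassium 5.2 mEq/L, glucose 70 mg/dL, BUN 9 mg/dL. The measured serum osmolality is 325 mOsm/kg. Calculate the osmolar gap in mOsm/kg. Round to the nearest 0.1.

47.9 mOsm/kg

Calculated osmolality = 2·Na + glucose/18 + BUN/2.8
= 2·135 + 70/18 + 9/2.8
= 270 + 3.89 + 3.21
= 277.1 mOsm/kg ≈ 277.1 mOsm/kg
Osmolar gap = measured − calculated = 325 − 277.1 = 47.9 mOsm/kg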